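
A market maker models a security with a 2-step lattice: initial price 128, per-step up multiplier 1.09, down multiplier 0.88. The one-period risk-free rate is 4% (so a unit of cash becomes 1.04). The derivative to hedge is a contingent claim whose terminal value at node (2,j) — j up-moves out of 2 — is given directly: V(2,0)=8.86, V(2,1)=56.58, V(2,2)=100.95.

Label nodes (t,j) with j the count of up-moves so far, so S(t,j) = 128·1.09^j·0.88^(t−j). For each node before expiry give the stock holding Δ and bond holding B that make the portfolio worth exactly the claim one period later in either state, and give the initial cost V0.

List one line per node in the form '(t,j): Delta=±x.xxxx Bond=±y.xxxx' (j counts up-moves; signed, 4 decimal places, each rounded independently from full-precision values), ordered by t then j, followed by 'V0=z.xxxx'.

Risk-neutral probability p* = (R−d)/(u−d) = (1.04−0.88)/(1.09−0.88) = 0.7619.
Payoff layer (t=2): V(2,0)=8.8600, V(2,1)=56.5800, V(2,2)=100.9500
(1,0): S=112.6400. Δ = (V_up−V_dn)/(S_up−S_dn) = (56.5800−8.8600)/(122.7776−99.1232) = 2.0174. V = [p*·56.5800 + (1−p*)·8.8600]/1.04 = 43.4789. B = V − Δ·S = -183.7592.
(1,1): S=139.5200. Δ = (V_up−V_dn)/(S_up−S_dn) = (100.9500−56.5800)/(152.0768−122.7776) = 1.5144. V = [p*·100.9500 + (1−p*)·56.5800]/1.04 = 86.9093. B = V − Δ·S = -124.3764.
(0,0): S=128.0000. Δ = (V_up−V_dn)/(S_up−S_dn) = (86.9093−43.4789)/(139.5200−112.6400) = 1.6157. V = [p*·86.9093 + (1−p*)·43.4789]/1.04 = 73.6238. B = V − Δ·S = -133.1876.
Each (Δ,B) replicates both successor values, so the strategy is self-financing and V0 is arbitrage-free.

(0,0): Delta=1.6157 Bond=-133.1876
(1,0): Delta=2.0174 Bond=-183.7592
(1,1): Delta=1.5144 Bond=-124.3764
V0=73.6238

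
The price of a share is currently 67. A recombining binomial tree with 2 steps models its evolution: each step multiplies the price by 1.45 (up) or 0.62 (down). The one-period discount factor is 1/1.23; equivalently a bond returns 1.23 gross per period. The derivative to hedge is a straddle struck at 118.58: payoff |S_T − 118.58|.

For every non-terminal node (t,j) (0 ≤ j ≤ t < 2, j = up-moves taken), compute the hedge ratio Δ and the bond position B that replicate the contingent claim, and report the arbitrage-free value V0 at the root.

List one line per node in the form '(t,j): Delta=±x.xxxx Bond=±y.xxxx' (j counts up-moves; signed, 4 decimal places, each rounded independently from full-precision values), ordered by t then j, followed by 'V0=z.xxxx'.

Under the risk-neutral measure, an up-move has probability p* = (R−d)/(u−d) = 0.7349 and values discount at R = 1.23.
Terminal payoffs: V(2,0)=92.8252, V(2,1)=58.3470, V(2,2)=22.2875
(1,0): S=41.5400. Δ = (V_up−V_dn)/(S_up−S_dn) = (58.3470−92.8252)/(60.2330−25.7548) = -1.0000. V = [p*·58.3470 + (1−p*)·92.8252]/1.23 = 54.8665. B = V − Δ·S = 96.4065.
(1,1): S=97.1500. Δ = (V_up−V_dn)/(S_up−S_dn) = (22.2875−58.3470)/(140.8675−60.2330) = -0.4472. V = [p*·22.2875 + (1−p*)·58.3470]/1.23 = 25.8906. B = V − Δ·S = 69.3358.
(0,0): S=67.0000. Δ = (V_up−V_dn)/(S_up−S_dn) = (25.8906−54.8665)/(97.1500−41.5400) = -0.5211. V = [p*·25.8906 + (1−p*)·54.8665]/1.23 = 27.2935. B = V − Δ·S = 62.2042.
The time-0 hedge costs 27.2935, which is the no-arbitrage price.

(0,0): Delta=-0.5211 Bond=62.2042
(1,0): Delta=-1.0000 Bond=96.4065
(1,1): Delta=-0.4472 Bond=69.3358
V0=27.2935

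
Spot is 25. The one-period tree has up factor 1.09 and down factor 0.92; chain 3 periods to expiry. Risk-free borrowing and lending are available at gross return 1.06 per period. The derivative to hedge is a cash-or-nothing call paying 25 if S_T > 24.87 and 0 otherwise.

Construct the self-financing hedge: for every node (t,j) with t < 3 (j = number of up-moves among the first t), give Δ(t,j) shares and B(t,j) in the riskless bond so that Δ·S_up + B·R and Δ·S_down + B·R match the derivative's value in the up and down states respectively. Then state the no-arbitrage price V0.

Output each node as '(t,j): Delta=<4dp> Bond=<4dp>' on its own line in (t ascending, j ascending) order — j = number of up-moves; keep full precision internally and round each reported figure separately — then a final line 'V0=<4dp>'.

(0,0): Delta=1.5217 Bond=-18.7816
(1,0): Delta=4.9675 Bond=-99.1622
(1,1): Delta=0.8984 Bond=-2.9256
(2,0): Delta=0.0000 Bond=0.0000
(2,1): Delta=5.8659 Bond=-127.6360
(2,2): Delta=0.0000 Bond=23.5849
V0=19.2601

The replicating-portfolio and risk-neutral prices coincide; use p* = (1.06−0.92)/(1.09−0.92) = 0.8235 for the latter.
Terminal values V(3,·): V(3,0)=0.0000, V(3,1)=0.0000, V(3,2)=25.0000, V(3,3)=25.0000
Node (2,0) S=21.1600: V=(p*·0.0000+(1−p*)·0.0000)/1.06=0.0000; Δ=(0.0000−0.0000)/(23.0644−19.4672)=0.0000; B=V−Δ·S=0.0000
Node (2,1) S=25.0700: V=(p*·25.0000+(1−p*)·0.0000)/1.06=19.4229; Δ=(25.0000−0.0000)/(27.3263−23.0644)=5.8659; B=V−Δ·S=-127.6360
Node (2,2) S=29.7025: V=(p*·25.0000+(1−p*)·25.0000)/1.06=23.5849; Δ=(25.0000−25.0000)/(32.3757−27.3263)=0.0000; B=V−Δ·S=23.5849
Node (1,0) S=23.0000: V=(p*·19.4229+(1−p*)·0.0000)/1.06=15.0899; Δ=(19.4229−0.0000)/(25.0700−21.1600)=4.9675; B=V−Δ·S=-99.1622
Node (1,1) S=27.2500: V=(p*·23.5849+(1−p*)·19.4229)/1.06=21.5570; Δ=(23.5849−19.4229)/(29.7025−25.0700)=0.8984; B=V−Δ·S=-2.9256
Node (0,0) S=25.0000: V=(p*·21.5570+(1−p*)·15.0899)/1.06=19.2601; Δ=(21.5570−15.0899)/(27.2500−23.0000)=1.5217; B=V−Δ·S=-18.7816
Each (Δ,B) replicates both successor values, so the strategy is self-financing and V0 is arbitrage-free.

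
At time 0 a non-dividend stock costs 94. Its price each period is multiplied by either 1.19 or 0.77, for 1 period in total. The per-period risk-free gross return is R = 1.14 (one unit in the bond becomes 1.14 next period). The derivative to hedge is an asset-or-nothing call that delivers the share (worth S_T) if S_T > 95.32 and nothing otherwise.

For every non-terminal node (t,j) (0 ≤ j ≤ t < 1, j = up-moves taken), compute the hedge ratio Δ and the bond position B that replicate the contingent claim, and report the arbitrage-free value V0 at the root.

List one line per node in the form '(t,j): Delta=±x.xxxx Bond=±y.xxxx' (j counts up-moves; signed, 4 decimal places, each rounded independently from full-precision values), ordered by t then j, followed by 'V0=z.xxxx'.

Under the risk-neutral measure, an up-move has probability p* = (R−d)/(u−d) = 0.8810 and values discount at R = 1.14.
At expiry t=1: V(1,0)=0.0000, V(1,1)=111.8600
(0,0): S=94.0000. Δ = (V_up−V_dn)/(S_up−S_dn) = (111.8600−0.0000)/(111.8600−72.3800) = 2.8333. V = [p*·111.8600 + (1−p*)·0.0000]/1.14 = 86.4415. B = V − Δ·S = -179.8918.
Self-financing check: at every node Δ·S+B equals the discounted successor values.

(0,0): Delta=2.8333 Bond=-179.8918
V0=86.4415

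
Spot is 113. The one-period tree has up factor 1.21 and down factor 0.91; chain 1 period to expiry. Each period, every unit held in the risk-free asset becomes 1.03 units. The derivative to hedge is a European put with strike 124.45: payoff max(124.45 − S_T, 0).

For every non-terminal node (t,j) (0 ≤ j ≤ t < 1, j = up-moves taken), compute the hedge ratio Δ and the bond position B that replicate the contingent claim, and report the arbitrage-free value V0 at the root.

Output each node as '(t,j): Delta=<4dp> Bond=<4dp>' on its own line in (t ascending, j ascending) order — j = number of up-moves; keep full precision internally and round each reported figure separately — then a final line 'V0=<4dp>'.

The replicating-portfolio and risk-neutral prices coincide; use p* = (1.03−0.91)/(1.21−0.91) = 0.4000 for the latter.
Terminal values V(1,·): V(1,0)=21.6200, V(1,1)=0.0000
  t=0,j=0: stock 113.0000 → up 136.7300 (V=0.0000), down 102.8300 (V=21.6200). Price 12.5942; hedge Δ=-0.6378, bond B=84.6608.
The time-0 hedge costs 12.5942, which is the no-arbitrage price.

(0,0): Delta=-0.6378 Bond=84.6608
V0=12.5942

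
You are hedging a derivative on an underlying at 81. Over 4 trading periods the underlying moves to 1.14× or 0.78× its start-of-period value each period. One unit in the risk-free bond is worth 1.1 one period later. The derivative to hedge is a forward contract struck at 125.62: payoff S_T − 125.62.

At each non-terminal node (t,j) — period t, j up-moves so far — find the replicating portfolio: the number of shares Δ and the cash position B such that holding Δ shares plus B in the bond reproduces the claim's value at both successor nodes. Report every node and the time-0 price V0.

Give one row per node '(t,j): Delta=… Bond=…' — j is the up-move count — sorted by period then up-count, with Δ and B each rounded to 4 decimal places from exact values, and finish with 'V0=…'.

Risk-neutral probability p* = (R−d)/(u−d) = (1.1−0.78)/(1.14−0.78) = 0.8889.
Terminal payoffs: V(4,0)=-95.6378, V(4,1)=-81.7999, V(4,2)=-61.5752, V(4,3)=-32.0161, V(4,4)=11.1858
  t=3,j=0: stock 38.4387 → up 43.8201 (V=-81.7999), down 29.9822 (V=-95.6378). Price -75.7613; hedge Δ=1.0000, bond B=-114.2000.
  t=3,j=1: stock 56.1797 → up 64.0448 (V=-61.5752), down 43.8201 (V=-81.7999). Price -58.0203; hedge Δ=1.0000, bond B=-114.2000.
  t=3,j=2: stock 82.1087 → up 93.6039 (V=-32.0161), down 64.0448 (V=-61.5752). Price -32.0913; hedge Δ=1.0000, bond B=-114.2000.
  t=3,j=3: stock 120.0051 → up 136.8058 (V=11.1858), down 93.6039 (V=-32.0161). Price 5.8051; hedge Δ=1.0000, bond B=-114.2000.
  t=2,j=0: stock 49.2804 → up 56.1797 (V=-58.0203), down 38.4387 (V=-75.7613). Price -54.5378; hedge Δ=1.0000, bond B=-103.8182.
  t=2,j=1: stock 72.0252 → up 82.1087 (V=-32.0913), down 56.1797 (V=-58.0203). Price -31.7930; hedge Δ=1.0000, bond B=-103.8182.
  t=2,j=2: stock 105.2676 → up 120.0051 (V=5.8051), down 82.1087 (V=-32.0913). Price 1.4494; hedge Δ=1.0000, bond B=-103.8182.
  t=1,j=0: stock 63.1800 → up 72.0252 (V=-31.7930), down 49.2804 (V=-54.5378). Price -31.2002; hedge Δ=1.0000, bond B=-94.3802.
  t=1,j=1: stock 92.3400 → up 105.2676 (V=1.4494), down 72.0252 (V=-31.7930). Price -2.0402; hedge Δ=1.0000, bond B=-94.3802.
  t=0,j=0: stock 81.0000 → up 92.3400 (V=-2.0402), down 63.1800 (V=-31.2002). Price -4.8002; hedge Δ=1.0000, bond B=-85.8002.
Root portfolio cost Δ·81+B reproduces V0=-4.8002.

(0,0): Delta=1.0000 Bond=-85.8002
(1,0): Delta=1.0000 Bond=-94.3802
(1,1): Delta=1.0000 Bond=-94.3802
(2,0): Delta=1.0000 Bond=-103.8182
(2,1): Delta=1.0000 Bond=-103.8182
(2,2): Delta=1.0000 Bond=-103.8182
(3,0): Delta=1.0000 Bond=-114.2000
(3,1): Delta=1.0000 Bond=-114.2000
(3,2): Delta=1.0000 Bond=-114.2000
(3,3): Delta=1.0000 Bond=-114.2000
V0=-4.8002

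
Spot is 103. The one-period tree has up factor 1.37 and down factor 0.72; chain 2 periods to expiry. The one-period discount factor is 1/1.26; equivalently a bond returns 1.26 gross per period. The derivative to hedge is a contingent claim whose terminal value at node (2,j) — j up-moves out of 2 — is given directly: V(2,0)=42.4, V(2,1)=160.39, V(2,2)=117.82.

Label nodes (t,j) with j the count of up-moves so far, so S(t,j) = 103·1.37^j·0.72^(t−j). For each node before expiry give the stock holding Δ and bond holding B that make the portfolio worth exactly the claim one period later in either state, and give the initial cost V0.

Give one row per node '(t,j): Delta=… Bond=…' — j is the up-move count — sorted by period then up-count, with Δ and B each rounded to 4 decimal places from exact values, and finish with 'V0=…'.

The replicating-portfolio and risk-neutral prices coincide; use p* = (1.26−0.72)/(1.37−0.72) = 0.8308 for the latter.
Terminal payoffs: V(2,0)=42.4000, V(2,1)=160.3900, V(2,2)=117.8200
(1,0): S=74.1600. Δ = (V_up−V_dn)/(S_up−S_dn) = (160.3900−42.4000)/(101.5992−53.3952) = 2.4477. V = [p*·160.3900 + (1−p*)·42.4000]/1.26 = 111.4464. B = V − Δ·S = -70.0767.
(1,1): S=141.1100. Δ = (V_up−V_dn)/(S_up−S_dn) = (117.8200−160.3900)/(193.3207−101.5992) = -0.4641. V = [p*·117.8200 + (1−p*)·160.3900]/1.26 = 99.2255. B = V − Δ·S = 164.7178.
(0,0): S=103.0000. Δ = (V_up−V_dn)/(S_up−S_dn) = (99.2255−111.4464)/(141.1100−74.1600) = -0.1825. V = [p*·99.2255 + (1−p*)·111.4464]/1.26 = 80.3918. B = V − Δ·S = 99.1932.
Check: Δ(0,0)·S0 + B(0,0) = 80.3918 = V0.

(0,0): Delta=-0.1825 Bond=99.1932
(1,0): Delta=2.4477 Bond=-70.0767
(1,1): Delta=-0.4641 Bond=164.7178
V0=80.3918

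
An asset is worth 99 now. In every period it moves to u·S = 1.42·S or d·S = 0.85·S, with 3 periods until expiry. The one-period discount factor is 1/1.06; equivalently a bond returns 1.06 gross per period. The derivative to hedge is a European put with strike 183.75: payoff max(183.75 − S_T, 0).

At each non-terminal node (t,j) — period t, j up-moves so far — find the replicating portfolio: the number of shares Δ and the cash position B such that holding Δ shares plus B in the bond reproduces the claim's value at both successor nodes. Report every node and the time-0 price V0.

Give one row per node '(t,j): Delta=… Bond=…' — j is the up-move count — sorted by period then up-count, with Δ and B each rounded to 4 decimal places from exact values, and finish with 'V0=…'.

Risk-neutral probability p* = (R−d)/(u−d) = (1.06−0.85)/(1.42−0.85) = 0.3684.
Terminal payoffs: V(3,0)=122.9516, V(3,1)=82.1810, V(3,2)=14.0699, V(3,3)=0.0000
Node (2,0) S=71.5275: V=(p*·82.1810+(1−p*)·122.9516)/1.06=101.8216; Δ=(82.1810−122.9516)/(101.5690−60.7984)=-1.0000; B=V−Δ·S=173.3491
Node (2,1) S=119.4930: V=(p*·14.0699+(1−p*)·82.1810)/1.06=53.8561; Δ=(14.0699−82.1810)/(169.6801−101.5690)=-1.0000; B=V−Δ·S=173.3491
Node (2,2) S=199.6236: V=(p*·0.0000+(1−p*)·14.0699)/1.06=8.3833; Δ=(0.0000−14.0699)/(283.4655−169.6801)=-0.1237; B=V−Δ·S=33.0674
Node (1,0) S=84.1500: V=(p*·53.8561+(1−p*)·101.8216)/1.06=79.3868; Δ=(53.8561−101.8216)/(119.4930−71.5275)=-1.0000; B=V−Δ·S=163.5368
Node (1,1) S=140.5800: V=(p*·8.3833+(1−p*)·53.8561)/1.06=35.0028; Δ=(8.3833−53.8561)/(199.6236−119.4930)=-0.5675; B=V−Δ·S=114.7796
Node (0,0) S=99.0000: V=(p*·35.0028+(1−p*)·79.3868)/1.06=59.4668; Δ=(35.0028−79.3868)/(140.5800−84.1500)=-0.7865; B=V−Δ·S=137.3336
Self-financing check: at every node Δ·S+B equals the discounted successor values.

(0,0): Delta=-0.7865 Bond=137.3336
(1,0): Delta=-1.0000 Bond=163.5368
(1,1): Delta=-0.5675 Bond=114.7796
(2,0): Delta=-1.0000 Bond=173.3491
(2,1): Delta=-1.0000 Bond=173.3491
(2,2): Delta=-0.1237 Bond=33.0674
V0=59.4668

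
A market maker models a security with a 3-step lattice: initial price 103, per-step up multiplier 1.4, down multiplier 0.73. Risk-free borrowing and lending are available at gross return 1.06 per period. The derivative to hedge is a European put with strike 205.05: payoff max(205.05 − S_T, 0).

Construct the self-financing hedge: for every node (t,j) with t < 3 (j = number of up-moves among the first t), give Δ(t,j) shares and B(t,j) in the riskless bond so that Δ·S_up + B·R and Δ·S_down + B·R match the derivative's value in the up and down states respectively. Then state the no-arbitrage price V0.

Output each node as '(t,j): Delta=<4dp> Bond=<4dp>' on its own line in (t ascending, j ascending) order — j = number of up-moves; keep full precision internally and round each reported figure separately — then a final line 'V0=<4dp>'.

(0,0): Delta=-0.7573 Bond=154.9464
(1,0): Delta=-1.0000 Bond=182.4938
(1,1): Delta=-0.6269 Bond=145.4397
(2,0): Delta=-1.0000 Bond=193.4434
(2,1): Delta=-1.0000 Bond=193.4434
(2,2): Delta=-0.4264 Bond=113.6985
V0=76.9472

Risk-neutral probability p* = (R−d)/(u−d) = (1.06−0.73)/(1.4−0.73) = 0.4925.
Terminal values V(3,·): V(3,0)=164.9812, V(3,1)=128.2058, V(3,2)=57.6776, V(3,3)=0.0000
(2,0): S=54.8887. Δ = (V_up−V_dn)/(S_up−S_dn) = (128.2058−164.9812)/(76.8442−40.0688) = -1.0000. V = [p*·128.2058 + (1−p*)·164.9812]/1.06 = 138.5547. B = V − Δ·S = 193.4434.
(2,1): S=105.2660. Δ = (V_up−V_dn)/(S_up−S_dn) = (57.6776−128.2058)/(147.3724−76.8442) = -1.0000. V = [p*·57.6776 + (1−p*)·128.2058]/1.06 = 88.1774. B = V − Δ·S = 193.4434.
(2,2): S=201.8800. Δ = (V_up−V_dn)/(S_up−S_dn) = (0.0000−57.6776)/(282.6320−147.3724) = -0.4264. V = [p*·0.0000 + (1−p*)·57.6776]/1.06 = 27.6125. B = V − Δ·S = 113.6985.
(1,0): S=75.1900. Δ = (V_up−V_dn)/(S_up−S_dn) = (88.1774−138.5547)/(105.2660−54.8887) = -1.0000. V = [p*·88.1774 + (1−p*)·138.5547]/1.06 = 107.3038. B = V − Δ·S = 182.4938.
(1,1): S=144.2000. Δ = (V_up−V_dn)/(S_up−S_dn) = (27.6125−88.1774)/(201.8800−105.2660) = -0.6269. V = [p*·27.6125 + (1−p*)·88.1774]/1.06 = 55.0443. B = V − Δ·S = 145.4397.
(0,0): S=103.0000. Δ = (V_up−V_dn)/(S_up−S_dn) = (55.0443−107.3038)/(144.2000−75.1900) = -0.7573. V = [p*·55.0443 + (1−p*)·107.3038]/1.06 = 76.9472. B = V − Δ·S = 154.9464.
Check: Δ(0,0)·S0 + B(0,0) = 76.9472 = V0.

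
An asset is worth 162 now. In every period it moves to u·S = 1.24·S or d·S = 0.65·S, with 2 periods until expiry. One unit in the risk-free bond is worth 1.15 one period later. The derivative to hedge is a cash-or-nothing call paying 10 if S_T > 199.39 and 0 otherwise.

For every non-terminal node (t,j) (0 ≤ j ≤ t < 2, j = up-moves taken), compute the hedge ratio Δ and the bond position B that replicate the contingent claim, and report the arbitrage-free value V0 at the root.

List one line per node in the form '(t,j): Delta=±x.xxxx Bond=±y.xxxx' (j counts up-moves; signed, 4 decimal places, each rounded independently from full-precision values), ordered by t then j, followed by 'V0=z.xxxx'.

(0,0): Delta=0.0771 Bond=-7.0597
(1,0): Delta=0.0000 Bond=0.0000
(1,1): Delta=0.0844 Bond=-9.5800
V0=5.4305

Risk-neutral probability p* = (R−d)/(u−d) = (1.15−0.65)/(1.24−0.65) = 0.8475.
Terminal values V(2,·): V(2,0)=0.0000, V(2,1)=0.0000, V(2,2)=10.0000
  t=1,j=0: stock 105.3000 → up 130.5720 (V=0.0000), down 68.4450 (V=0.0000). Price 0.0000; hedge Δ=0.0000, bond B=0.0000.
  t=1,j=1: stock 200.8800 → up 249.0912 (V=10.0000), down 130.5720 (V=0.0000). Price 7.3692; hedge Δ=0.0844, bond B=-9.5800.
  t=0,j=0: stock 162.0000 → up 200.8800 (V=7.3692), down 105.3000 (V=0.0000). Price 5.4305; hedge Δ=0.0771, bond B=-7.0597.
Root portfolio cost Δ·162+B reproduces V0=5.4305.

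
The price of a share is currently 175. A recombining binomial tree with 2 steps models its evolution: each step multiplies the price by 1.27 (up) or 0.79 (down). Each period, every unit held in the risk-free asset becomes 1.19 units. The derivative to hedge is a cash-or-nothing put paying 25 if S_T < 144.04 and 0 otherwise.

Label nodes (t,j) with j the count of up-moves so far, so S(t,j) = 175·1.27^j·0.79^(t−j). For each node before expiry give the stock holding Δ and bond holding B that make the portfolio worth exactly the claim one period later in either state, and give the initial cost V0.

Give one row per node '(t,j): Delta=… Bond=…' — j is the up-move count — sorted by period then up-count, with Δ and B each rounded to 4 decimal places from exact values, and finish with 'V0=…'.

Under the risk-neutral measure, an up-move has probability p* = (R−d)/(u−d) = 0.8333 and values discount at R = 1.19.
Payoff layer (t=2): V(2,0)=25.0000, V(2,1)=0.0000, V(2,2)=0.0000
  t=1,j=0: stock 138.2500 → up 175.5775 (V=0.0000), down 109.2175 (V=25.0000). Price 3.5014; hedge Δ=-0.3767, bond B=55.5847.
  t=1,j=1: stock 222.2500 → up 282.2575 (V=0.0000), down 175.5775 (V=0.0000). Price 0.0000; hedge Δ=0.0000, bond B=0.0000.
  t=0,j=0: stock 175.0000 → up 222.2500 (V=0.0000), down 138.2500 (V=3.5014). Price 0.4904; hedge Δ=-0.0417, bond B=7.7850.
Self-financing check: at every node Δ·S+B equals the discounted successor values.

(0,0): Delta=-0.0417 Bond=7.7850
(1,0): Delta=-0.3767 Bond=55.5847
(1,1): Delta=0.0000 Bond=0.0000
V0=0.4904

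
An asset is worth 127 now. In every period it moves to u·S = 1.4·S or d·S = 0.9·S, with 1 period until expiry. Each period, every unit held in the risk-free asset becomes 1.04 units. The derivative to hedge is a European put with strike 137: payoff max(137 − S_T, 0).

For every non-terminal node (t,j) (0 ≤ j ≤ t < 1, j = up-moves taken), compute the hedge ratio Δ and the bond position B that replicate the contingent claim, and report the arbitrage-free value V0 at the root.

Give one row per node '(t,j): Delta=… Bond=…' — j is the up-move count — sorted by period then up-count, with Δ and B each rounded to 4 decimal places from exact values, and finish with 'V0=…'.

No-arbitrage ⇒ martingale measure with p* = (R−d)/(u−d) = 0.2800.
At expiry t=1: V(1,0)=22.7000, V(1,1)=0.0000
(0,0): S=127.0000. Δ = (V_up−V_dn)/(S_up−S_dn) = (0.0000−22.7000)/(177.8000−114.3000) = -0.3575. V = [p*·0.0000 + (1−p*)·22.7000]/1.04 = 15.7154. B = V − Δ·S = 61.1154.
Root portfolio cost Δ·127+B reproduces V0=15.7154.

(0,0): Delta=-0.3575 Bond=61.1154
V0=15.7154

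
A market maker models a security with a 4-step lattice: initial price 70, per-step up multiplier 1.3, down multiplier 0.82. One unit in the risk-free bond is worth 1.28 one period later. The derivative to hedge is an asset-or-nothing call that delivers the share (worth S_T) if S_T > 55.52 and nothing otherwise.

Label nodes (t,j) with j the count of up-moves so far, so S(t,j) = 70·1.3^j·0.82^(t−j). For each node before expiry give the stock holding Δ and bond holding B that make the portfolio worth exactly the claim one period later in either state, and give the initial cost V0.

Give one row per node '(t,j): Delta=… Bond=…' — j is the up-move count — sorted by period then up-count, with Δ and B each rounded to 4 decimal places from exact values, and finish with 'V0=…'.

Under the risk-neutral measure, an up-move has probability p* = (R−d)/(u−d) = 0.9583 and values discount at R = 1.28.
Terminal values V(4,·): V(4,0)=0.0000, V(4,1)=0.0000, V(4,2)=79.5449, V(4,3)=126.1078, V(4,4)=199.9270
(3,0): S=38.5958. Δ = (V_up−V_dn)/(S_up−S_dn) = (0.0000−0.0000)/(50.1745−31.6485) = 0.0000. V = [p*·0.0000 + (1−p*)·0.0000]/1.28 = 0.0000. B = V − Δ·S = 0.0000.
(3,1): S=61.1884. Δ = (V_up−V_dn)/(S_up−S_dn) = (79.5449−0.0000)/(79.5449−50.1745) = 2.7083. V = [p*·79.5449 + (1−p*)·0.0000]/1.28 = 59.5551. B = V − Δ·S = -106.1635.
(3,2): S=97.0060. Δ = (V_up−V_dn)/(S_up−S_dn) = (126.1078−79.5449)/(126.1078−79.5449) = 1.0000. V = [p*·126.1078 + (1−p*)·79.5449]/1.28 = 97.0060. B = V − Δ·S = 0.0000.
(3,3): S=153.7900. Δ = (V_up−V_dn)/(S_up−S_dn) = (199.9270−126.1078)/(199.9270−126.1078) = 1.0000. V = [p*·199.9270 + (1−p*)·126.1078]/1.28 = 153.7900. B = V − Δ·S = 0.0000.
(2,0): S=47.0680. Δ = (V_up−V_dn)/(S_up−S_dn) = (59.5551−0.0000)/(61.1884−38.5958) = 2.6360. V = [p*·59.5551 + (1−p*)·0.0000]/1.28 = 44.5888. B = V − Δ·S = -79.4844.
(2,1): S=74.6200. Δ = (V_up−V_dn)/(S_up−S_dn) = (97.0060−59.5551)/(97.0060−61.1884) = 1.0456. V = [p*·97.0060 + (1−p*)·59.5551]/1.28 = 74.5668. B = V − Δ·S = -3.4558.
(2,2): S=118.3000. Δ = (V_up−V_dn)/(S_up−S_dn) = (153.7900−97.0060)/(153.7900−97.0060) = 1.0000. V = [p*·153.7900 + (1−p*)·97.0060]/1.28 = 118.3000. B = V − Δ·S = 0.0000.
(1,0): S=57.4000. Δ = (V_up−V_dn)/(S_up−S_dn) = (74.5668−44.5888)/(74.6200−47.0680) = 1.0881. V = [p*·74.5668 + (1−p*)·44.5888]/1.28 = 57.2795. B = V − Δ·S = -5.1748.
(1,1): S=91.0000. Δ = (V_up−V_dn)/(S_up−S_dn) = (118.3000−74.5668)/(118.3000−74.6200) = 1.0012. V = [p*·118.3000 + (1−p*)·74.5668]/1.28 = 90.9983. B = V − Δ·S = -0.1125.
(0,0): S=70.0000. Δ = (V_up−V_dn)/(S_up−S_dn) = (90.9983−57.2795)/(91.0000−57.4000) = 1.0035. V = [p*·90.9983 + (1−p*)·57.2795]/1.28 = 69.9948. B = V − Δ·S = -0.2527.
Each (Δ,B) replicates both successor values, so the strategy is self-financing and V0 is arbitrage-free.

(0,0): Delta=1.0035 Bond=-0.2527
(1,0): Delta=1.0881 Bond=-5.1748
(1,1): Delta=1.0012 Bond=-0.1125
(2,0): Delta=2.6360 Bond=-79.4844
(2,1): Delta=1.0456 Bond=-3.4558
(2,2): Delta=1.0000 Bond=0.0000
(3,0): Delta=0.0000 Bond=0.0000
(3,1): Delta=2.7083 Bond=-106.1635
(3,2): Delta=1.0000 Bond=0.0000
(3,3): Delta=1.0000 Bond=0.0000
V0=69.9948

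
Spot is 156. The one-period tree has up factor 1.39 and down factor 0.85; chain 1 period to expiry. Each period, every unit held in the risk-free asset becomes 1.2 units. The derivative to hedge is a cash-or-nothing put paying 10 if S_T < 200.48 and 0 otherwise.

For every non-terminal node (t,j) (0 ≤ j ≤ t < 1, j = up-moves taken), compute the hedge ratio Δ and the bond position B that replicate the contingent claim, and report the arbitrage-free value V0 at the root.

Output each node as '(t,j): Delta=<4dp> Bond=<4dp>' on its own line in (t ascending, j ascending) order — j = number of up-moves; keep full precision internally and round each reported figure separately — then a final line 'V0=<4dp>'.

(0,0): Delta=-0.1187 Bond=21.4506
V0=2.9321

Under the risk-neutral measure, an up-move has probability p* = (R−d)/(u−d) = 0.6481 and values discount at R = 1.2.
Payoff layer (t=1): V(1,0)=10.0000, V(1,1)=0.0000
Node (0,0) S=156.0000: V=(p*·0.0000+(1−p*)·10.0000)/1.2=2.9321; Δ=(0.0000−10.0000)/(216.8400−132.6000)=-0.1187; B=V−Δ·S=21.4506
Self-financing check: at every node Δ·S+B equals the discounted successor values.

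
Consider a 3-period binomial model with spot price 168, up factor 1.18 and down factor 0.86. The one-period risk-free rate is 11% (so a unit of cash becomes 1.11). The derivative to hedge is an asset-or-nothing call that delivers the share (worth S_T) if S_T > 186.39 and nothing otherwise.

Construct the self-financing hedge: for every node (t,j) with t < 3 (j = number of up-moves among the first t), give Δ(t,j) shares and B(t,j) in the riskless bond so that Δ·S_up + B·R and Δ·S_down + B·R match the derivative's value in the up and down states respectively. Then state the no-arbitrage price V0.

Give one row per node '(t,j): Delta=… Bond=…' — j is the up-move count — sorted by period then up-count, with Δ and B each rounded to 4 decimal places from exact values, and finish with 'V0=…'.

(0,0): Delta=1.7278 Bond=-135.1199
(1,0): Delta=3.0625 Bond=-342.8185
(1,1): Delta=1.4555 Bond=-95.9892
(2,0): Delta=0.0000 Bond=0.0000
(2,1): Delta=3.6875 Bond=-487.0766
(2,2): Delta=1.0000 Bond=0.0000
V0=155.1588

Risk-neutral probability p* = (R−d)/(u−d) = (1.11−0.86)/(1.18−0.86) = 0.7813.
At expiry t=3: V(3,0)=0.0000, V(3,1)=0.0000, V(3,2)=201.1740, V(3,3)=276.0294
  t=2,j=0: stock 124.2528 → up 146.6183 (V=0.0000), down 106.8574 (V=0.0000). Price 0.0000; hedge Δ=0.0000, bond B=0.0000.
  t=2,j=1: stock 170.4864 → up 201.1740 (V=201.1740), down 146.6183 (V=0.0000). Price 141.5920; hedge Δ=3.6875, bond B=-487.0766.
  t=2,j=2: stock 233.9232 → up 276.0294 (V=276.0294), down 201.1740 (V=201.1740). Price 233.9232; hedge Δ=1.0000, bond B=0.0000.
  t=1,j=0: stock 144.4800 → up 170.4864 (V=141.5920), down 124.2528 (V=0.0000). Price 99.6566; hedge Δ=3.0625, bond B=-342.8185.
  t=1,j=1: stock 198.2400 → up 233.9232 (V=233.9232), down 170.4864 (V=141.5920). Price 192.5457; hedge Δ=1.4555, bond B=-95.9892.
  t=0,j=0: stock 168.0000 → up 198.2400 (V=192.5457), down 144.4800 (V=99.6566). Price 155.1588; hedge Δ=1.7278, bond B=-135.1199.
Root portfolio cost Δ·168+B reproduces V0=155.1588.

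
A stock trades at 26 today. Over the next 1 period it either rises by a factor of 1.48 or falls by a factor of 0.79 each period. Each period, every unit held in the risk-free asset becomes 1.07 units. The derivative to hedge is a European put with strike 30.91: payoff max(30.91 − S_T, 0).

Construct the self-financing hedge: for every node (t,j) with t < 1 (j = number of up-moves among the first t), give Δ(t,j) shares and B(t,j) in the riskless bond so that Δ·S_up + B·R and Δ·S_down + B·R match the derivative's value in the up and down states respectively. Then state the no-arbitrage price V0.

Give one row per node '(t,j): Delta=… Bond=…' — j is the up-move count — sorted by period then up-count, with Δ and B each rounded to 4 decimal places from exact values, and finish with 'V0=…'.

The replicating-portfolio and risk-neutral prices coincide; use p* = (1.07−0.79)/(1.48−0.79) = 0.4058 for the latter.
At expiry t=1: V(1,0)=10.3700, V(1,1)=0.0000
(0,0): S=26.0000. Δ = (V_up−V_dn)/(S_up−S_dn) = (0.0000−10.3700)/(38.4800−20.5400) = -0.5780. V = [p*·0.0000 + (1−p*)·10.3700]/1.07 = 5.7588. B = V − Δ·S = 20.7878.
The time-0 hedge costs 5.7588, which is the no-arbitrage price.

(0,0): Delta=-0.5780 Bond=20.7878
V0=5.7588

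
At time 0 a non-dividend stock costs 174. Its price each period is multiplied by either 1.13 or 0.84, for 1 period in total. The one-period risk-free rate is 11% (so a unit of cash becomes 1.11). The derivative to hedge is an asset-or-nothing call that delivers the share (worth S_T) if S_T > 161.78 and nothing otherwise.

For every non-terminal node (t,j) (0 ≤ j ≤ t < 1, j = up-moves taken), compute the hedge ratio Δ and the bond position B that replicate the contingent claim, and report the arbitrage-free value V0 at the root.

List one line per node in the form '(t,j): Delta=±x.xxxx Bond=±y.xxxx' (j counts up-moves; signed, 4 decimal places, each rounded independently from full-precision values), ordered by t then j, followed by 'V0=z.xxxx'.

No-arbitrage ⇒ martingale measure with p* = (R−d)/(u−d) = 0.9310.
Terminal values V(1,·): V(1,0)=0.0000, V(1,1)=196.6200
  t=0,j=0: stock 174.0000 → up 196.6200 (V=196.6200), down 146.1600 (V=0.0000). Price 164.9189; hedge Δ=3.8966, bond B=-513.0811.
Root portfolio cost Δ·174+B reproduces V0=164.9189.

(0,0): Delta=3.8966 Bond=-513.0811
V0=164.9189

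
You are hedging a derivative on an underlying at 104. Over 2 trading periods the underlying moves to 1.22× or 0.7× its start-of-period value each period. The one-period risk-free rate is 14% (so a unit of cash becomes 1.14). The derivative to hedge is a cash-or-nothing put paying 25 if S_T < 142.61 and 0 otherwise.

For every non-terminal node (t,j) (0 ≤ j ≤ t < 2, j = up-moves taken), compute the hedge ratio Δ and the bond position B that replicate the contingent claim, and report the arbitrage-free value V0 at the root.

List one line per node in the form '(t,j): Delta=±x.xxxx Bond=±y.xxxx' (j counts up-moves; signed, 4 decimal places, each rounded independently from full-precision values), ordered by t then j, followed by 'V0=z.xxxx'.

Under the risk-neutral measure, an up-move has probability p* = (R−d)/(u−d) = 0.8462 and values discount at R = 1.14.
At expiry t=2: V(2,0)=25.0000, V(2,1)=25.0000, V(2,2)=0.0000
  t=1,j=0: stock 72.8000 → up 88.8160 (V=25.0000), down 50.9600 (V=25.0000). Price 21.9298; hedge Δ=0.0000, bond B=21.9298.
  t=1,j=1: stock 126.8800 → up 154.7936 (V=0.0000), down 88.8160 (V=25.0000). Price 3.3738; hedge Δ=-0.3789, bond B=51.4507.
  t=0,j=0: stock 104.0000 → up 126.8800 (V=3.3738), down 72.8000 (V=21.9298). Price 5.4637; hedge Δ=-0.3431, bond B=41.1483.
Root portfolio cost Δ·104+B reproduces V0=5.4637.

(0,0): Delta=-0.3431 Bond=41.1483
(1,0): Delta=0.0000 Bond=21.9298
(1,1): Delta=-0.3789 Bond=51.4507
V0=5.4637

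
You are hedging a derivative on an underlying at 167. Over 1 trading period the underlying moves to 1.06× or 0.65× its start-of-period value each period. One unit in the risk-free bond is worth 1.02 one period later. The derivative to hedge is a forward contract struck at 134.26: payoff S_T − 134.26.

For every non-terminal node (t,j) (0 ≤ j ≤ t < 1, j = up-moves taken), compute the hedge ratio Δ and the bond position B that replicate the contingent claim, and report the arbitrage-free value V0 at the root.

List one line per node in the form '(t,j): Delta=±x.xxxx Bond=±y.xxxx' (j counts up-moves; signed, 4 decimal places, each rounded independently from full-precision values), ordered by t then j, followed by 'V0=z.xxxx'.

(0,0): Delta=1.0000 Bond=-131.6275
V0=35.3725

Since d<R<u, set p* = (R−d)/(u−d) = 0.9024; price each node as the discounted p*-expectation of its children.
At expiry t=1: V(1,0)=-25.7100, V(1,1)=42.7600
(0,0): S=167.0000. Δ = (V_up−V_dn)/(S_up−S_dn) = (42.7600−-25.7100)/(177.0200−108.5500) = 1.0000. V = [p*·42.7600 + (1−p*)·-25.7100]/1.02 = 35.3725. B = V − Δ·S = -131.6275.
Each (Δ,B) replicates both successor values, so the strategy is self-financing and V0 is arbitrage-free.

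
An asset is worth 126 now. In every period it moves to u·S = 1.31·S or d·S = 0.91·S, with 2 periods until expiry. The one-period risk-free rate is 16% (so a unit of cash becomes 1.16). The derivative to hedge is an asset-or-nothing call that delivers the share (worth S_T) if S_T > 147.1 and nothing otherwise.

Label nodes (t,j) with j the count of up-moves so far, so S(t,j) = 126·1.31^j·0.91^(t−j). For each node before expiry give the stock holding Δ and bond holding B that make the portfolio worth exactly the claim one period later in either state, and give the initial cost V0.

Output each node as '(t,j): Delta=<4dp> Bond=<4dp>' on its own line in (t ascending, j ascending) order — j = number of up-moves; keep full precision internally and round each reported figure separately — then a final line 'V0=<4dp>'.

Risk-neutral probability p* = (R−d)/(u−d) = (1.16−0.91)/(1.31−0.91) = 0.6250.
Terminal payoffs: V(2,0)=0.0000, V(2,1)=150.2046, V(2,2)=216.2286
  t=1,j=0: stock 114.6600 → up 150.2046 (V=150.2046), down 104.3406 (V=0.0000). Price 80.9292; hedge Δ=3.2750, bond B=-294.5823.
  t=1,j=1: stock 165.0600 → up 216.2286 (V=216.2286), down 150.2046 (V=150.2046). Price 165.0600; hedge Δ=1.0000, bond B=0.0000.
  t=0,j=0: stock 126.0000 → up 165.0600 (V=165.0600), down 114.6600 (V=80.9292). Price 115.0956; hedge Δ=1.6693, bond B=-95.2313.
Check: Δ(0,0)·S0 + B(0,0) = 115.0956 = V0.

(0,0): Delta=1.6693 Bond=-95.2313
(1,0): Delta=3.2750 Bond=-294.5823
(1,1): Delta=1.0000 Bond=0.0000
V0=115.0956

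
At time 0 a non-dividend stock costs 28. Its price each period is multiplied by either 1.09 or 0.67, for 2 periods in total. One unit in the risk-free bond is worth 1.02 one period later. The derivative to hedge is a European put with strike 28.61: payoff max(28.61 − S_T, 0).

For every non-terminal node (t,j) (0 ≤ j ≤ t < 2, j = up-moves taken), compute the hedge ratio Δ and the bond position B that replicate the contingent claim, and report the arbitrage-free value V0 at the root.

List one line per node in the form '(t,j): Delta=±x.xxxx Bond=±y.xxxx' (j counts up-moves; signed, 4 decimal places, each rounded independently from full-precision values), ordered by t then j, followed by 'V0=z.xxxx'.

Since d<R<u, set p* = (R−d)/(u−d) = 0.8333; price each node as the discounted p*-expectation of its children.
Terminal values V(2,·): V(2,0)=16.0408, V(2,1)=8.1616, V(2,2)=0.0000
Node (1,0) S=18.7600: V=(p*·8.1616+(1−p*)·16.0408)/1.02=9.2890; Δ=(8.1616−16.0408)/(20.4484−12.5692)=-1.0000; B=V−Δ·S=28.0490
Node (1,1) S=30.5200: V=(p*·0.0000+(1−p*)·8.1616)/1.02=1.3336; Δ=(0.0000−8.1616)/(33.2668−20.4484)=-0.6367; B=V−Δ·S=20.7660
Node (0,0) S=28.0000: V=(p*·1.3336+(1−p*)·9.2890)/1.02=2.6074; Δ=(1.3336−9.2890)/(30.5200−18.7600)=-0.6765; B=V−Δ·S=21.5488
Check: Δ(0,0)·S0 + B(0,0) = 2.6074 = V0.

(0,0): Delta=-0.6765 Bond=21.5488
(1,0): Delta=-1.0000 Bond=28.0490
(1,1): Delta=-0.6367 Bond=20.7660
V0=2.6074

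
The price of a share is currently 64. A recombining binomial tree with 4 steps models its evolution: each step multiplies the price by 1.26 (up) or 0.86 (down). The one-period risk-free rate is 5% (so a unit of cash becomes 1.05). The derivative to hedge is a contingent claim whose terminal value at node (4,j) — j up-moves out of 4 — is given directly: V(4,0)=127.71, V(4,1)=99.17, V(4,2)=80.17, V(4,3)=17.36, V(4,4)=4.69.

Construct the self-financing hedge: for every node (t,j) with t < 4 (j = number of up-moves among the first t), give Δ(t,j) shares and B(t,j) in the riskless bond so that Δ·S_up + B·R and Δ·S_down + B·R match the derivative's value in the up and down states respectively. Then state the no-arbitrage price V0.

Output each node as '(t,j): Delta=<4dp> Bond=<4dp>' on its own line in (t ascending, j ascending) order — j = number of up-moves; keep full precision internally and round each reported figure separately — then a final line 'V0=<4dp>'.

Under the risk-neutral measure, an up-move has probability p* = (R−d)/(u−d) = 0.4750 and values discount at R = 1.05.
At expiry t=4: V(4,0)=127.7100, V(4,1)=99.1700, V(4,2)=80.1700, V(4,3)=17.3600, V(4,4)=4.6900
(3,0): S=40.7076. Δ = (V_up−V_dn)/(S_up−S_dn) = (99.1700−127.7100)/(51.2916−35.0085) = -1.7527. V = [p*·99.1700 + (1−p*)·127.7100]/1.05 = 108.7176. B = V − Δ·S = 180.0676.
(3,1): S=59.6413. Δ = (V_up−V_dn)/(S_up−S_dn) = (80.1700−99.1700)/(75.1481−51.2916) = -0.7964. V = [p*·80.1700 + (1−p*)·99.1700]/1.05 = 85.8524. B = V − Δ·S = 133.3524.
(3,2): S=87.3815. Δ = (V_up−V_dn)/(S_up−S_dn) = (17.3600−80.1700)/(110.1007−75.1481) = -1.7970. V = [p*·17.3600 + (1−p*)·80.1700]/1.05 = 47.9383. B = V − Δ·S = 204.9633.
(3,3): S=128.0241. Δ = (V_up−V_dn)/(S_up−S_dn) = (4.6900−17.3600)/(161.3103−110.1007) = -0.2474. V = [p*·4.6900 + (1−p*)·17.3600]/1.05 = 10.8017. B = V − Δ·S = 42.4767.
(2,0): S=47.3344. Δ = (V_up−V_dn)/(S_up−S_dn) = (85.8524−108.7176)/(59.6413−40.7076) = -1.2076. V = [p*·85.8524 + (1−p*)·108.7176]/1.05 = 93.1968. B = V − Δ·S = 150.3599.
(2,1): S=69.3504. Δ = (V_up−V_dn)/(S_up−S_dn) = (47.9383−85.8524)/(87.3815−59.6413) = -1.3668. V = [p*·47.9383 + (1−p*)·85.8524]/1.05 = 64.6126. B = V − Δ·S = 159.3977.
(2,2): S=101.6064. Δ = (V_up−V_dn)/(S_up−S_dn) = (10.8017−47.9383)/(128.0241−87.3815) = -0.9137. V = [p*·10.8017 + (1−p*)·47.9383]/1.05 = 28.8556. B = V − Δ·S = 121.6973.
(1,0): S=55.0400. Δ = (V_up−V_dn)/(S_up−S_dn) = (64.6126−93.1968)/(69.3504−47.3344) = -1.2983. V = [p*·64.6126 + (1−p*)·93.1968]/1.05 = 75.8279. B = V − Δ·S = 147.2884.
(1,1): S=80.6400. Δ = (V_up−V_dn)/(S_up−S_dn) = (28.8556−64.6126)/(101.6064−69.3504) = -1.1085. V = [p*·28.8556 + (1−p*)·64.6126]/1.05 = 45.3600. B = V − Δ·S = 134.7524.
(0,0): S=64.0000. Δ = (V_up−V_dn)/(S_up−S_dn) = (45.3600−75.8279)/(80.6400−55.0400) = -1.1902. V = [p*·45.3600 + (1−p*)·75.8279]/1.05 = 58.4340. B = V − Δ·S = 134.6036.
Self-financing check: at every node Δ·S+B equals the discounted successor values.

(0,0): Delta=-1.1902 Bond=134.6036
(1,0): Delta=-1.2983 Bond=147.2884
(1,1): Delta=-1.1085 Bond=134.7524
(2,0): Delta=-1.2076 Bond=150.3599
(2,1): Delta=-1.3668 Bond=159.3977
(2,2): Delta=-0.9137 Bond=121.6973
(3,0): Delta=-1.7527 Bond=180.0676
(3,1): Delta=-0.7964 Bond=133.3524
(3,2): Delta=-1.7970 Bond=204.9633
(3,3): Delta=-0.2474 Bond=42.4767
V0=58.4340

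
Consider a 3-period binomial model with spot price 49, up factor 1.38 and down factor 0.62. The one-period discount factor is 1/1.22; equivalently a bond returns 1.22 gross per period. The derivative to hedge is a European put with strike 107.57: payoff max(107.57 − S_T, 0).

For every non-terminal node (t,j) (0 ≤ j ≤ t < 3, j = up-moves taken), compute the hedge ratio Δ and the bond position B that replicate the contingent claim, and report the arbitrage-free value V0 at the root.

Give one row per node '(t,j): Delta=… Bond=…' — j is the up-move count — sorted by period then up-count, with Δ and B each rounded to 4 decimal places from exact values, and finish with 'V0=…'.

The replicating-portfolio and risk-neutral prices coincide; use p* = (1.22−0.62)/(1.38−0.62) = 0.7895 for the latter.
Payoff layer (t=3): V(3,0)=95.8919, V(3,1)=81.5769, V(3,2)=49.7143, V(3,3)=0.0000
Node (2,0) S=18.8356: V=(p*·81.5769+(1−p*)·95.8919)/1.22=69.3365; Δ=(81.5769−95.8919)/(25.9931−11.6781)=-1.0000; B=V−Δ·S=88.1721
Node (2,1) S=41.9244: V=(p*·49.7143+(1−p*)·81.5769)/1.22=46.2477; Δ=(49.7143−81.5769)/(57.8557−25.9931)=-1.0000; B=V−Δ·S=88.1721
Node (2,2) S=93.3156: V=(p*·0.0000+(1−p*)·49.7143)/1.22=8.5788; Δ=(0.0000−49.7143)/(128.7755−57.8557)=-0.7010; B=V−Δ·S=73.9924
Node (1,0) S=30.3800: V=(p*·46.2477+(1−p*)·69.3365)/1.22=41.8922; Δ=(46.2477−69.3365)/(41.9244−18.8356)=-1.0000; B=V−Δ·S=72.2722
Node (1,1) S=67.6200: V=(p*·8.5788+(1−p*)·46.2477)/1.22=13.5321; Δ=(8.5788−46.2477)/(93.3156−41.9244)=-0.7330; B=V−Δ·S=63.0964
Node (0,0) S=49.0000: V=(p*·13.5321+(1−p*)·41.8922)/1.22=15.9858; Δ=(13.5321−41.8922)/(67.6200−30.3800)=-0.7616; B=V−Δ·S=53.3018
The time-0 hedge costs 15.9858, which is the no-arbitrage price.

(0,0): Delta=-0.7616 Bond=53.3018
(1,0): Delta=-1.0000 Bond=72.2722
(1,1): Delta=-0.7330 Bond=63.0964
(2,0): Delta=-1.0000 Bond=88.1721
(2,1): Delta=-1.0000 Bond=88.1721
(2,2): Delta=-0.7010 Bond=73.9924
V0=15.9858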